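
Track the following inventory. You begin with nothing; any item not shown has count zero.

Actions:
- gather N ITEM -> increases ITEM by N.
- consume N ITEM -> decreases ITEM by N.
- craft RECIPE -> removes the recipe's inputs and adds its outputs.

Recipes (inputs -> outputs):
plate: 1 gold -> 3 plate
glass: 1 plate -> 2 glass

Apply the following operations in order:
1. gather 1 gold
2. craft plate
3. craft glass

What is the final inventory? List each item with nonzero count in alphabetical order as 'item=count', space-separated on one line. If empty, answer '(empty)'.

After 1 (gather 1 gold): gold=1
After 2 (craft plate): plate=3
After 3 (craft glass): glass=2 plate=2

Answer: glass=2 plate=2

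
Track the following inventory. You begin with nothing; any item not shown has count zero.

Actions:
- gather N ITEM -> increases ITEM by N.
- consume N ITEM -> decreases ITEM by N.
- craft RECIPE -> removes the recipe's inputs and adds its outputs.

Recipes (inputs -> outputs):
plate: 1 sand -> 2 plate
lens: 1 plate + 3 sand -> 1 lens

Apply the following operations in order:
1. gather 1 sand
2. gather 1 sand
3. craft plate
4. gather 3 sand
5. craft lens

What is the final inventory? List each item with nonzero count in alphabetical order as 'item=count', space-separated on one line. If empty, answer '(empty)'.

Answer: lens=1 plate=1 sand=1

Derivation:
After 1 (gather 1 sand): sand=1
After 2 (gather 1 sand): sand=2
After 3 (craft plate): plate=2 sand=1
After 4 (gather 3 sand): plate=2 sand=4
After 5 (craft lens): lens=1 plate=1 sand=1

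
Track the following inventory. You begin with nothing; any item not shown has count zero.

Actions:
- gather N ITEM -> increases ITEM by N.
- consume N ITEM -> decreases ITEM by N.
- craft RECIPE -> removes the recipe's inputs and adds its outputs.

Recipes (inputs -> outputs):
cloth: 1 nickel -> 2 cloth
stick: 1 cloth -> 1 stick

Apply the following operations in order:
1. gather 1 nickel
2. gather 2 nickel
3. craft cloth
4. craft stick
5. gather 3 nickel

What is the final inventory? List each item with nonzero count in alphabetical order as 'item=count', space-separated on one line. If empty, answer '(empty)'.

After 1 (gather 1 nickel): nickel=1
After 2 (gather 2 nickel): nickel=3
After 3 (craft cloth): cloth=2 nickel=2
After 4 (craft stick): cloth=1 nickel=2 stick=1
After 5 (gather 3 nickel): cloth=1 nickel=5 stick=1

Answer: cloth=1 nickel=5 stick=1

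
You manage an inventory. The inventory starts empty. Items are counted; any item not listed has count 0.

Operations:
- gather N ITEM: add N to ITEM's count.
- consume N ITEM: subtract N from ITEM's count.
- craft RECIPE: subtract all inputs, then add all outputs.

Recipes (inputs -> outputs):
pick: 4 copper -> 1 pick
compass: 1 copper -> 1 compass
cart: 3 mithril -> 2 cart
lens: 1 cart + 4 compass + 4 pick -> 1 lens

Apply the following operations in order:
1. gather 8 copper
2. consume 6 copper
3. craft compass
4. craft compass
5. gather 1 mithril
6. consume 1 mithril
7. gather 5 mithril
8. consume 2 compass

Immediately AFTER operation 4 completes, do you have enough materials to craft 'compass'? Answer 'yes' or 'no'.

After 1 (gather 8 copper): copper=8
After 2 (consume 6 copper): copper=2
After 3 (craft compass): compass=1 copper=1
After 4 (craft compass): compass=2

Answer: no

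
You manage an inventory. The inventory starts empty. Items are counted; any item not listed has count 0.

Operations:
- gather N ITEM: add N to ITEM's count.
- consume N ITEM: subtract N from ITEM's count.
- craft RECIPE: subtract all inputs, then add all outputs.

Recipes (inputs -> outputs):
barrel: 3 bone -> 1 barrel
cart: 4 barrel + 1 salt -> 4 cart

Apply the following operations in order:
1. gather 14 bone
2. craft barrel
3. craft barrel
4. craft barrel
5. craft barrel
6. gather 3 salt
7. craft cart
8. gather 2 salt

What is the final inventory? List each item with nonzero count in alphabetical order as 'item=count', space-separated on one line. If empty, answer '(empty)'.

After 1 (gather 14 bone): bone=14
After 2 (craft barrel): barrel=1 bone=11
After 3 (craft barrel): barrel=2 bone=8
After 4 (craft barrel): barrel=3 bone=5
After 5 (craft barrel): barrel=4 bone=2
After 6 (gather 3 salt): barrel=4 bone=2 salt=3
After 7 (craft cart): bone=2 cart=4 salt=2
After 8 (gather 2 salt): bone=2 cart=4 salt=4

Answer: bone=2 cart=4 salt=4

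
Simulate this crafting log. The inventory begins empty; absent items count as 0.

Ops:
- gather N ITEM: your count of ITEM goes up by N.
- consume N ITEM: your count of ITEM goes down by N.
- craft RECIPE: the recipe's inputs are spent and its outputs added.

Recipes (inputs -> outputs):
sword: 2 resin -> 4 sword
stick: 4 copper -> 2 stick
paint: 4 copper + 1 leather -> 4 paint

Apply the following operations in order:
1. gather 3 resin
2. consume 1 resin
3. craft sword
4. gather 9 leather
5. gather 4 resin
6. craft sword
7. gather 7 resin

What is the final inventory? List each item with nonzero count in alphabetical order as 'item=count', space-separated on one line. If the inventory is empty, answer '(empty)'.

Answer: leather=9 resin=9 sword=8

Derivation:
After 1 (gather 3 resin): resin=3
After 2 (consume 1 resin): resin=2
After 3 (craft sword): sword=4
After 4 (gather 9 leather): leather=9 sword=4
After 5 (gather 4 resin): leather=9 resin=4 sword=4
After 6 (craft sword): leather=9 resin=2 sword=8
After 7 (gather 7 resin): leather=9 resin=9 sword=8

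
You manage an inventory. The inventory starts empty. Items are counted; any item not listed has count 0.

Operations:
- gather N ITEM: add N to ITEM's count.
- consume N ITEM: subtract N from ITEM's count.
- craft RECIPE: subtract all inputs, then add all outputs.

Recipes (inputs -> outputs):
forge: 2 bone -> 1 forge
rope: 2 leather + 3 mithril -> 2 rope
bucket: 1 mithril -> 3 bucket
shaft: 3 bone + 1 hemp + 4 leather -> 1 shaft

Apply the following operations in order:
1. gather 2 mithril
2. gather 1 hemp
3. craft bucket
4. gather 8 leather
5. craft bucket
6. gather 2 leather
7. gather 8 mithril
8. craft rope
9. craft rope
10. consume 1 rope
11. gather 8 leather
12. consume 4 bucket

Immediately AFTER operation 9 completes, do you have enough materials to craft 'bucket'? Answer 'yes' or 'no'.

After 1 (gather 2 mithril): mithril=2
After 2 (gather 1 hemp): hemp=1 mithril=2
After 3 (craft bucket): bucket=3 hemp=1 mithril=1
After 4 (gather 8 leather): bucket=3 hemp=1 leather=8 mithril=1
After 5 (craft bucket): bucket=6 hemp=1 leather=8
After 6 (gather 2 leather): bucket=6 hemp=1 leather=10
After 7 (gather 8 mithril): bucket=6 hemp=1 leather=10 mithril=8
After 8 (craft rope): bucket=6 hemp=1 leather=8 mithril=5 rope=2
After 9 (craft rope): bucket=6 hemp=1 leather=6 mithril=2 rope=4

Answer: yes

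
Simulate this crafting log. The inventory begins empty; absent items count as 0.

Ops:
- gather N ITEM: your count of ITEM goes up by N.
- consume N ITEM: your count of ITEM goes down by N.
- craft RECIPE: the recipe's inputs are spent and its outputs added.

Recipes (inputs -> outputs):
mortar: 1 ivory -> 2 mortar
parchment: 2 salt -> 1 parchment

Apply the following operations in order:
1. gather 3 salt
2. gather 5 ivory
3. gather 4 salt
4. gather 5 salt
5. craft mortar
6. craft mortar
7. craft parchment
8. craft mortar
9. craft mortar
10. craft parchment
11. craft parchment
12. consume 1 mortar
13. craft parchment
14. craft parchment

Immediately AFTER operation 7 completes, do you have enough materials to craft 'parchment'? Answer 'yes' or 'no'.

After 1 (gather 3 salt): salt=3
After 2 (gather 5 ivory): ivory=5 salt=3
After 3 (gather 4 salt): ivory=5 salt=7
After 4 (gather 5 salt): ivory=5 salt=12
After 5 (craft mortar): ivory=4 mortar=2 salt=12
After 6 (craft mortar): ivory=3 mortar=4 salt=12
After 7 (craft parchment): ivory=3 mortar=4 parchment=1 salt=10

Answer: yes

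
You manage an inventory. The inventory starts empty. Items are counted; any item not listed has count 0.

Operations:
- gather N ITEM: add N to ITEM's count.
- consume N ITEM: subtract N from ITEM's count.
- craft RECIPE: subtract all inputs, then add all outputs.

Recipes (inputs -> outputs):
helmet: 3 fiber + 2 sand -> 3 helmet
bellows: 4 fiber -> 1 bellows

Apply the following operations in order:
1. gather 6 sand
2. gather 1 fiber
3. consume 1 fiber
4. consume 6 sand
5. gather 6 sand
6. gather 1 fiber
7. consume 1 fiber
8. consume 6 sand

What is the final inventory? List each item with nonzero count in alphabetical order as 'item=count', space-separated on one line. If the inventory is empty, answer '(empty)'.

After 1 (gather 6 sand): sand=6
After 2 (gather 1 fiber): fiber=1 sand=6
After 3 (consume 1 fiber): sand=6
After 4 (consume 6 sand): (empty)
After 5 (gather 6 sand): sand=6
After 6 (gather 1 fiber): fiber=1 sand=6
After 7 (consume 1 fiber): sand=6
After 8 (consume 6 sand): (empty)

Answer: (empty)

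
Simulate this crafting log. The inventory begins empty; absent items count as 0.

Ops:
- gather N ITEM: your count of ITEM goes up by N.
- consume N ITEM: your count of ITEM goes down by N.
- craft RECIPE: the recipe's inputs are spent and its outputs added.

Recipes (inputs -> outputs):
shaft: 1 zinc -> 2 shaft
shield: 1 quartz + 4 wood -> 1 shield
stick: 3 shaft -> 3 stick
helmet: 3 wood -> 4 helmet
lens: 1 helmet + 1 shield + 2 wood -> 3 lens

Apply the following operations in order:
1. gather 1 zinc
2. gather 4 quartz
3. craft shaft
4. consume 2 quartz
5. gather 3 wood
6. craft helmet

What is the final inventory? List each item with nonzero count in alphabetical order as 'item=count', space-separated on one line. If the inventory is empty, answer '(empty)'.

Answer: helmet=4 quartz=2 shaft=2

Derivation:
After 1 (gather 1 zinc): zinc=1
After 2 (gather 4 quartz): quartz=4 zinc=1
After 3 (craft shaft): quartz=4 shaft=2
After 4 (consume 2 quartz): quartz=2 shaft=2
After 5 (gather 3 wood): quartz=2 shaft=2 wood=3
After 6 (craft helmet): helmet=4 quartz=2 shaft=2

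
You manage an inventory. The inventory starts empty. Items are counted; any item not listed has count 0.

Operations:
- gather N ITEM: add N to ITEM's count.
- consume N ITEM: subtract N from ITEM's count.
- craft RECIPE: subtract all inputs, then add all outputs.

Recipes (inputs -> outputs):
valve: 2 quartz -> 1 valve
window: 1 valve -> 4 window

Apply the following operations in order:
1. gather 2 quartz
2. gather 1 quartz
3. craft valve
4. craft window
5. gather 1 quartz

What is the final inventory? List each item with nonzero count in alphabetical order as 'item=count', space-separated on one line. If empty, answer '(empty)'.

Answer: quartz=2 window=4

Derivation:
After 1 (gather 2 quartz): quartz=2
After 2 (gather 1 quartz): quartz=3
After 3 (craft valve): quartz=1 valve=1
After 4 (craft window): quartz=1 window=4
After 5 (gather 1 quartz): quartz=2 window=4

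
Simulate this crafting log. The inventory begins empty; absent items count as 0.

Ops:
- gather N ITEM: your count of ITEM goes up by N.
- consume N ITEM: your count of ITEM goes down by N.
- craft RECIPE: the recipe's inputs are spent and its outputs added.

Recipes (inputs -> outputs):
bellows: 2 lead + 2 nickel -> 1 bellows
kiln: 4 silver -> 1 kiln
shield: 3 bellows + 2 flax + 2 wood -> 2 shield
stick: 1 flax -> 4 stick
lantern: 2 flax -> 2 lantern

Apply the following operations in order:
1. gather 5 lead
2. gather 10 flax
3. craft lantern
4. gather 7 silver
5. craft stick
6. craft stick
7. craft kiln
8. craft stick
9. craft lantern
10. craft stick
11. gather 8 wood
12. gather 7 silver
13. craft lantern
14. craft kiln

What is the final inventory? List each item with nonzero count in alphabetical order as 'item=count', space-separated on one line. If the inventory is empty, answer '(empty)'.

After 1 (gather 5 lead): lead=5
After 2 (gather 10 flax): flax=10 lead=5
After 3 (craft lantern): flax=8 lantern=2 lead=5
After 4 (gather 7 silver): flax=8 lantern=2 lead=5 silver=7
After 5 (craft stick): flax=7 lantern=2 lead=5 silver=7 stick=4
After 6 (craft stick): flax=6 lantern=2 lead=5 silver=7 stick=8
After 7 (craft kiln): flax=6 kiln=1 lantern=2 lead=5 silver=3 stick=8
After 8 (craft stick): flax=5 kiln=1 lantern=2 lead=5 silver=3 stick=12
After 9 (craft lantern): flax=3 kiln=1 lantern=4 lead=5 silver=3 stick=12
After 10 (craft stick): flax=2 kiln=1 lantern=4 lead=5 silver=3 stick=16
After 11 (gather 8 wood): flax=2 kiln=1 lantern=4 lead=5 silver=3 stick=16 wood=8
After 12 (gather 7 silver): flax=2 kiln=1 lantern=4 lead=5 silver=10 stick=16 wood=8
After 13 (craft lantern): kiln=1 lantern=6 lead=5 silver=10 stick=16 wood=8
After 14 (craft kiln): kiln=2 lantern=6 lead=5 silver=6 stick=16 wood=8

Answer: kiln=2 lantern=6 lead=5 silver=6 stick=16 wood=8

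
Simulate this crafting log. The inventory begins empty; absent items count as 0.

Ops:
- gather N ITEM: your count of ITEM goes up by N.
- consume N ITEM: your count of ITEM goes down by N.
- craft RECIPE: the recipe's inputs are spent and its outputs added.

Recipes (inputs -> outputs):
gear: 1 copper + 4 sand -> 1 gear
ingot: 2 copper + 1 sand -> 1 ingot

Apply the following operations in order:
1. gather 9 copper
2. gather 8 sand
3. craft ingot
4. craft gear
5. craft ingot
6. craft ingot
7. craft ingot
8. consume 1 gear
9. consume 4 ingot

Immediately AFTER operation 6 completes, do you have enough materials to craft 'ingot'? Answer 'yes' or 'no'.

Answer: yes

Derivation:
After 1 (gather 9 copper): copper=9
After 2 (gather 8 sand): copper=9 sand=8
After 3 (craft ingot): copper=7 ingot=1 sand=7
After 4 (craft gear): copper=6 gear=1 ingot=1 sand=3
After 5 (craft ingot): copper=4 gear=1 ingot=2 sand=2
After 6 (craft ingot): copper=2 gear=1 ingot=3 sand=1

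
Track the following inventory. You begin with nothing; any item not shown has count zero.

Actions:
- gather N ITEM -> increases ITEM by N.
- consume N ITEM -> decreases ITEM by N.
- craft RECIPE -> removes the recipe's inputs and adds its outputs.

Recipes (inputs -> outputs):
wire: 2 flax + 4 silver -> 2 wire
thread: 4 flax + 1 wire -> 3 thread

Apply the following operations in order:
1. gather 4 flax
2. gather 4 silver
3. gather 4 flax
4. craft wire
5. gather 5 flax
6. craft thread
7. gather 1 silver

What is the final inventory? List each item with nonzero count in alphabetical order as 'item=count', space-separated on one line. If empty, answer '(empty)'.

After 1 (gather 4 flax): flax=4
After 2 (gather 4 silver): flax=4 silver=4
After 3 (gather 4 flax): flax=8 silver=4
After 4 (craft wire): flax=6 wire=2
After 5 (gather 5 flax): flax=11 wire=2
After 6 (craft thread): flax=7 thread=3 wire=1
After 7 (gather 1 silver): flax=7 silver=1 thread=3 wire=1

Answer: flax=7 silver=1 thread=3 wire=1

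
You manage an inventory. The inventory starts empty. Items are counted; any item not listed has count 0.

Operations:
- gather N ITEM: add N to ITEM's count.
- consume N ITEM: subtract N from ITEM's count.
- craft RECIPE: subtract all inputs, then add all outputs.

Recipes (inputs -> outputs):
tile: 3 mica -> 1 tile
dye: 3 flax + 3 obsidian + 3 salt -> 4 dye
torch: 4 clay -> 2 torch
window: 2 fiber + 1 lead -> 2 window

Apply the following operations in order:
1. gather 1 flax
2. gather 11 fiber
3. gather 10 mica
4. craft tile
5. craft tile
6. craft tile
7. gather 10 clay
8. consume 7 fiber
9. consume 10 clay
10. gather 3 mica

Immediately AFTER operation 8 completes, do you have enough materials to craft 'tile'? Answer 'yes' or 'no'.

Answer: no

Derivation:
After 1 (gather 1 flax): flax=1
After 2 (gather 11 fiber): fiber=11 flax=1
After 3 (gather 10 mica): fiber=11 flax=1 mica=10
After 4 (craft tile): fiber=11 flax=1 mica=7 tile=1
After 5 (craft tile): fiber=11 flax=1 mica=4 tile=2
After 6 (craft tile): fiber=11 flax=1 mica=1 tile=3
After 7 (gather 10 clay): clay=10 fiber=11 flax=1 mica=1 tile=3
After 8 (consume 7 fiber): clay=10 fiber=4 flax=1 mica=1 tile=3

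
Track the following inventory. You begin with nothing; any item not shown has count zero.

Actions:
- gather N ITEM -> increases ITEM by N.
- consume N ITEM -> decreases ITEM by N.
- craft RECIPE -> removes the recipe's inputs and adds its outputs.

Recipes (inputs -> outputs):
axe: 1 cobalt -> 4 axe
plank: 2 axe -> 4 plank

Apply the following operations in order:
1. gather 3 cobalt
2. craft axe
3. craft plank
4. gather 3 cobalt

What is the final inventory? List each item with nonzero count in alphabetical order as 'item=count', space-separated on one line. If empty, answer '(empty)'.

After 1 (gather 3 cobalt): cobalt=3
After 2 (craft axe): axe=4 cobalt=2
After 3 (craft plank): axe=2 cobalt=2 plank=4
After 4 (gather 3 cobalt): axe=2 cobalt=5 plank=4

Answer: axe=2 cobalt=5 plank=4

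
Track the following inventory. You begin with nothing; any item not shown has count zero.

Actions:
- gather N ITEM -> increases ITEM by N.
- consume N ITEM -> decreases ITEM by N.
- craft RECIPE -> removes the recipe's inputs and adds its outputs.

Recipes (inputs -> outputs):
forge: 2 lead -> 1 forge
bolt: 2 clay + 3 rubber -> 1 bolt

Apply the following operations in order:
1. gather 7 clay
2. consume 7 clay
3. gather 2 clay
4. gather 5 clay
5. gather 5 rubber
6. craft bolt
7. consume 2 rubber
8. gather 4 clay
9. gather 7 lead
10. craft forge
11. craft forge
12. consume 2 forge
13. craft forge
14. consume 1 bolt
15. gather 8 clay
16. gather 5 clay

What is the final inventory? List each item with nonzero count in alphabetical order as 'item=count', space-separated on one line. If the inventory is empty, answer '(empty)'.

After 1 (gather 7 clay): clay=7
After 2 (consume 7 clay): (empty)
After 3 (gather 2 clay): clay=2
After 4 (gather 5 clay): clay=7
After 5 (gather 5 rubber): clay=7 rubber=5
After 6 (craft bolt): bolt=1 clay=5 rubber=2
After 7 (consume 2 rubber): bolt=1 clay=5
After 8 (gather 4 clay): bolt=1 clay=9
After 9 (gather 7 lead): bolt=1 clay=9 lead=7
After 10 (craft forge): bolt=1 clay=9 forge=1 lead=5
After 11 (craft forge): bolt=1 clay=9 forge=2 lead=3
After 12 (consume 2 forge): bolt=1 clay=9 lead=3
After 13 (craft forge): bolt=1 clay=9 forge=1 lead=1
After 14 (consume 1 bolt): clay=9 forge=1 lead=1
After 15 (gather 8 clay): clay=17 forge=1 lead=1
After 16 (gather 5 clay): clay=22 forge=1 lead=1

Answer: clay=22 forge=1 lead=1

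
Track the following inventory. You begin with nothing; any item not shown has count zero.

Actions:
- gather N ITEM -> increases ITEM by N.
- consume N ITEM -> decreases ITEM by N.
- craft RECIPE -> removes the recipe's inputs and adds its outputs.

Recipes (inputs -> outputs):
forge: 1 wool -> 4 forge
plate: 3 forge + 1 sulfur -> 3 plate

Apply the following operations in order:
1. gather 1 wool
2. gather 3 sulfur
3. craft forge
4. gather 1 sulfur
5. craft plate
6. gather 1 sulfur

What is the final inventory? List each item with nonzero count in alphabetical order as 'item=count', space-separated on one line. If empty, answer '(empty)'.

After 1 (gather 1 wool): wool=1
After 2 (gather 3 sulfur): sulfur=3 wool=1
After 3 (craft forge): forge=4 sulfur=3
After 4 (gather 1 sulfur): forge=4 sulfur=4
After 5 (craft plate): forge=1 plate=3 sulfur=3
After 6 (gather 1 sulfur): forge=1 plate=3 sulfur=4

Answer: forge=1 plate=3 sulfur=4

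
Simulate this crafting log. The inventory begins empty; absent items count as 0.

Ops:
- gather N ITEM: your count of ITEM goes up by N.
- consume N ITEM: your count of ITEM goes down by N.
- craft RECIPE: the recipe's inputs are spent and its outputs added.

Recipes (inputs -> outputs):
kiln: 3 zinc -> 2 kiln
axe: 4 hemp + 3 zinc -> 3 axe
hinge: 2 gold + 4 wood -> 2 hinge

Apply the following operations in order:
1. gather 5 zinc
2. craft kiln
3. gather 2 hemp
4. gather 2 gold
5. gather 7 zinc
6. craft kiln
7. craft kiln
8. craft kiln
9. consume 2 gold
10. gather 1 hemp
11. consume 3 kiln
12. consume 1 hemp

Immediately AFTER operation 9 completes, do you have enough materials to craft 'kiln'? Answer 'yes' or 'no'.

After 1 (gather 5 zinc): zinc=5
After 2 (craft kiln): kiln=2 zinc=2
After 3 (gather 2 hemp): hemp=2 kiln=2 zinc=2
After 4 (gather 2 gold): gold=2 hemp=2 kiln=2 zinc=2
After 5 (gather 7 zinc): gold=2 hemp=2 kiln=2 zinc=9
After 6 (craft kiln): gold=2 hemp=2 kiln=4 zinc=6
After 7 (craft kiln): gold=2 hemp=2 kiln=6 zinc=3
After 8 (craft kiln): gold=2 hemp=2 kiln=8
After 9 (consume 2 gold): hemp=2 kiln=8

Answer: no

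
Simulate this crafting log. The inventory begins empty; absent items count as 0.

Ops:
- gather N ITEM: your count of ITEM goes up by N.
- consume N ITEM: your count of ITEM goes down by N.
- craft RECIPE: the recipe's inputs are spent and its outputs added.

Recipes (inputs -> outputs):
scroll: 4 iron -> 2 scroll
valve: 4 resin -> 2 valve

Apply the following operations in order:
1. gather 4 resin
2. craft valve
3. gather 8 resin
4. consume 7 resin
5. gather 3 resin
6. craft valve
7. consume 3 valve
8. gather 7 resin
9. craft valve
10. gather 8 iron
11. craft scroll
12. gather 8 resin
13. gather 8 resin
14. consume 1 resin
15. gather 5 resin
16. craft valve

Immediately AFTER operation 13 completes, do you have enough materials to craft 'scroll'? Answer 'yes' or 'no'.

After 1 (gather 4 resin): resin=4
After 2 (craft valve): valve=2
After 3 (gather 8 resin): resin=8 valve=2
After 4 (consume 7 resin): resin=1 valve=2
After 5 (gather 3 resin): resin=4 valve=2
After 6 (craft valve): valve=4
After 7 (consume 3 valve): valve=1
After 8 (gather 7 resin): resin=7 valve=1
After 9 (craft valve): resin=3 valve=3
After 10 (gather 8 iron): iron=8 resin=3 valve=3
After 11 (craft scroll): iron=4 resin=3 scroll=2 valve=3
After 12 (gather 8 resin): iron=4 resin=11 scroll=2 valve=3
After 13 (gather 8 resin): iron=4 resin=19 scroll=2 valve=3

Answer: yes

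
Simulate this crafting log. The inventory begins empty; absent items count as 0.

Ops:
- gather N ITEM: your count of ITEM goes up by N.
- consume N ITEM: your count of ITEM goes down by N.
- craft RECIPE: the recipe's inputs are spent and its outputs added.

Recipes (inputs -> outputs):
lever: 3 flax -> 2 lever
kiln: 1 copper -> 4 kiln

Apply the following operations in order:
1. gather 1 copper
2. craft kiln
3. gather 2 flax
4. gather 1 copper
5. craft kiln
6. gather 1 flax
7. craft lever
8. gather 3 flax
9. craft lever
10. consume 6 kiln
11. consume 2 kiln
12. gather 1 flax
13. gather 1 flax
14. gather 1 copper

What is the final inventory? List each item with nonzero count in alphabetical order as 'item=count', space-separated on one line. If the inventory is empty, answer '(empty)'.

Answer: copper=1 flax=2 lever=4

Derivation:
After 1 (gather 1 copper): copper=1
After 2 (craft kiln): kiln=4
After 3 (gather 2 flax): flax=2 kiln=4
After 4 (gather 1 copper): copper=1 flax=2 kiln=4
After 5 (craft kiln): flax=2 kiln=8
After 6 (gather 1 flax): flax=3 kiln=8
After 7 (craft lever): kiln=8 lever=2
After 8 (gather 3 flax): flax=3 kiln=8 lever=2
After 9 (craft lever): kiln=8 lever=4
After 10 (consume 6 kiln): kiln=2 lever=4
After 11 (consume 2 kiln): lever=4
After 12 (gather 1 flax): flax=1 lever=4
After 13 (gather 1 flax): flax=2 lever=4
After 14 (gather 1 copper): copper=1 flax=2 lever=4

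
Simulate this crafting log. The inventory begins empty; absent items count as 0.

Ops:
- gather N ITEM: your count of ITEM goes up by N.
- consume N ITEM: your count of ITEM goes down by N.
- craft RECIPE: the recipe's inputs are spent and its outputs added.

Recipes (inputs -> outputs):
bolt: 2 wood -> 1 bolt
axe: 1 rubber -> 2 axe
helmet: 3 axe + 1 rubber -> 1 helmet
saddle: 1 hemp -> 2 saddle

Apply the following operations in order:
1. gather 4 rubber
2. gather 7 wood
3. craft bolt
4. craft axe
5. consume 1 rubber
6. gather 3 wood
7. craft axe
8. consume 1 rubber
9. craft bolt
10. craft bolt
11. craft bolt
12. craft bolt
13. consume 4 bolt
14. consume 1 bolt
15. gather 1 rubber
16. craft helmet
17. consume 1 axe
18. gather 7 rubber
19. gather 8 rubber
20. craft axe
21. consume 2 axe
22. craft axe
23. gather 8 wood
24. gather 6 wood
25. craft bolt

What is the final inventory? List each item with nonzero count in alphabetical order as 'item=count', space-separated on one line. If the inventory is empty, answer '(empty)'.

After 1 (gather 4 rubber): rubber=4
After 2 (gather 7 wood): rubber=4 wood=7
After 3 (craft bolt): bolt=1 rubber=4 wood=5
After 4 (craft axe): axe=2 bolt=1 rubber=3 wood=5
After 5 (consume 1 rubber): axe=2 bolt=1 rubber=2 wood=5
After 6 (gather 3 wood): axe=2 bolt=1 rubber=2 wood=8
After 7 (craft axe): axe=4 bolt=1 rubber=1 wood=8
After 8 (consume 1 rubber): axe=4 bolt=1 wood=8
After 9 (craft bolt): axe=4 bolt=2 wood=6
After 10 (craft bolt): axe=4 bolt=3 wood=4
After 11 (craft bolt): axe=4 bolt=4 wood=2
After 12 (craft bolt): axe=4 bolt=5
After 13 (consume 4 bolt): axe=4 bolt=1
After 14 (consume 1 bolt): axe=4
After 15 (gather 1 rubber): axe=4 rubber=1
After 16 (craft helmet): axe=1 helmet=1
After 17 (consume 1 axe): helmet=1
After 18 (gather 7 rubber): helmet=1 rubber=7
After 19 (gather 8 rubber): helmet=1 rubber=15
After 20 (craft axe): axe=2 helmet=1 rubber=14
After 21 (consume 2 axe): helmet=1 rubber=14
After 22 (craft axe): axe=2 helmet=1 rubber=13
After 23 (gather 8 wood): axe=2 helmet=1 rubber=13 wood=8
After 24 (gather 6 wood): axe=2 helmet=1 rubber=13 wood=14
After 25 (craft bolt): axe=2 bolt=1 helmet=1 rubber=13 wood=12

Answer: axe=2 bolt=1 helmet=1 rubber=13 wood=12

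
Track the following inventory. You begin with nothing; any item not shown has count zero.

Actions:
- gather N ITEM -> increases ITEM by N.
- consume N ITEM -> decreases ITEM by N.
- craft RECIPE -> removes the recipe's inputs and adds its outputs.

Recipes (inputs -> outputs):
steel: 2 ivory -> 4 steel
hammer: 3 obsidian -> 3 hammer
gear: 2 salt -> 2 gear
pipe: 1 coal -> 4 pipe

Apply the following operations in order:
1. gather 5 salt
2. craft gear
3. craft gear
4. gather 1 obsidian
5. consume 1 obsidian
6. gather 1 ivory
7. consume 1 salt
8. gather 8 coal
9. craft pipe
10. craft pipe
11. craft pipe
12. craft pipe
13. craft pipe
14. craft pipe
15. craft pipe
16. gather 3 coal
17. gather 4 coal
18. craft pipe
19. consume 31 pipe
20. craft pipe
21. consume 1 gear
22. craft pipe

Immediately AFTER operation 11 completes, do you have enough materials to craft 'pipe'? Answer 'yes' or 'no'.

After 1 (gather 5 salt): salt=5
After 2 (craft gear): gear=2 salt=3
After 3 (craft gear): gear=4 salt=1
After 4 (gather 1 obsidian): gear=4 obsidian=1 salt=1
After 5 (consume 1 obsidian): gear=4 salt=1
After 6 (gather 1 ivory): gear=4 ivory=1 salt=1
After 7 (consume 1 salt): gear=4 ivory=1
After 8 (gather 8 coal): coal=8 gear=4 ivory=1
After 9 (craft pipe): coal=7 gear=4 ivory=1 pipe=4
After 10 (craft pipe): coal=6 gear=4 ivory=1 pipe=8
After 11 (craft pipe): coal=5 gear=4 ivory=1 pipe=12

Answer: yes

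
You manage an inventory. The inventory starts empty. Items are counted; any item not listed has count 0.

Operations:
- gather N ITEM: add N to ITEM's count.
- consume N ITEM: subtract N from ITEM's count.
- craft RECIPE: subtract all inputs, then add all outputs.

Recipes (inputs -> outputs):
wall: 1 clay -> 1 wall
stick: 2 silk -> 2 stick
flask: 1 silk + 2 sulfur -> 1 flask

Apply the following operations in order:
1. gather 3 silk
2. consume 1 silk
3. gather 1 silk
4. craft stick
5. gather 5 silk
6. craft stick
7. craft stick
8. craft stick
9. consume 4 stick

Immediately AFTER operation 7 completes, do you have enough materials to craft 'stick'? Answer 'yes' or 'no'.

Answer: yes

Derivation:
After 1 (gather 3 silk): silk=3
After 2 (consume 1 silk): silk=2
After 3 (gather 1 silk): silk=3
After 4 (craft stick): silk=1 stick=2
After 5 (gather 5 silk): silk=6 stick=2
After 6 (craft stick): silk=4 stick=4
After 7 (craft stick): silk=2 stick=6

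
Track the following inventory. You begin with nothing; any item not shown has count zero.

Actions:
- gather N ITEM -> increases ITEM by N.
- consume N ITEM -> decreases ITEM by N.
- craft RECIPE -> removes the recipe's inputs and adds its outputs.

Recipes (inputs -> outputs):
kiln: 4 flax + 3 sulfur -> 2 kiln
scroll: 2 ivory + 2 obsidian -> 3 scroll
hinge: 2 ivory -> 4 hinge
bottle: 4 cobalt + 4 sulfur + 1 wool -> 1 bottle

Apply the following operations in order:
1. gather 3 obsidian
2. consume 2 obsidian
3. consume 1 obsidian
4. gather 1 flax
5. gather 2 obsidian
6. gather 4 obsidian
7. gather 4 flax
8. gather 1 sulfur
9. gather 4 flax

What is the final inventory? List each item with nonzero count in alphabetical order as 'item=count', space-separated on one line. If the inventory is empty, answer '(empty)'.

After 1 (gather 3 obsidian): obsidian=3
After 2 (consume 2 obsidian): obsidian=1
After 3 (consume 1 obsidian): (empty)
After 4 (gather 1 flax): flax=1
After 5 (gather 2 obsidian): flax=1 obsidian=2
After 6 (gather 4 obsidian): flax=1 obsidian=6
After 7 (gather 4 flax): flax=5 obsidian=6
After 8 (gather 1 sulfur): flax=5 obsidian=6 sulfur=1
After 9 (gather 4 flax): flax=9 obsidian=6 sulfur=1

Answer: flax=9 obsidian=6 sulfur=1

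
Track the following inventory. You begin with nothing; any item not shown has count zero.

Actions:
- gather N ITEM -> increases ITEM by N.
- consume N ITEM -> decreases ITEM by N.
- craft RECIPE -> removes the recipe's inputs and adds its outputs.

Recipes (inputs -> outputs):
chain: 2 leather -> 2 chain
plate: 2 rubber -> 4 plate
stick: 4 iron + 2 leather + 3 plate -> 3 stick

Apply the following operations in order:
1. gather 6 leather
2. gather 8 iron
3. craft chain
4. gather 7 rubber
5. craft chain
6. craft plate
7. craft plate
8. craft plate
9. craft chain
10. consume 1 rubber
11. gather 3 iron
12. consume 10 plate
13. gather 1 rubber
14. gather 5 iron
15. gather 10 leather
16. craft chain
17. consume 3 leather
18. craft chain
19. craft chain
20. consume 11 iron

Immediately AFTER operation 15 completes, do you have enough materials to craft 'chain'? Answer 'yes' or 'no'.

Answer: yes

Derivation:
After 1 (gather 6 leather): leather=6
After 2 (gather 8 iron): iron=8 leather=6
After 3 (craft chain): chain=2 iron=8 leather=4
After 4 (gather 7 rubber): chain=2 iron=8 leather=4 rubber=7
After 5 (craft chain): chain=4 iron=8 leather=2 rubber=7
After 6 (craft plate): chain=4 iron=8 leather=2 plate=4 rubber=5
After 7 (craft plate): chain=4 iron=8 leather=2 plate=8 rubber=3
After 8 (craft plate): chain=4 iron=8 leather=2 plate=12 rubber=1
After 9 (craft chain): chain=6 iron=8 plate=12 rubber=1
After 10 (consume 1 rubber): chain=6 iron=8 plate=12
After 11 (gather 3 iron): chain=6 iron=11 plate=12
After 12 (consume 10 plate): chain=6 iron=11 plate=2
After 13 (gather 1 rubber): chain=6 iron=11 plate=2 rubber=1
After 14 (gather 5 iron): chain=6 iron=16 plate=2 rubber=1
After 15 (gather 10 leather): chain=6 iron=16 leather=10 plate=2 rubber=1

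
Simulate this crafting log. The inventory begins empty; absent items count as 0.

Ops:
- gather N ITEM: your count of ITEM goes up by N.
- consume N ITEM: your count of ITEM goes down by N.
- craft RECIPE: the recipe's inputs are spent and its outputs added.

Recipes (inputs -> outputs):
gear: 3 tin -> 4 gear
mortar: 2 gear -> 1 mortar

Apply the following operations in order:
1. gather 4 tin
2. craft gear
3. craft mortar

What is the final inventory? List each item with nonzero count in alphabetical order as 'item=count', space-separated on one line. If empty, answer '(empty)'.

Answer: gear=2 mortar=1 tin=1

Derivation:
After 1 (gather 4 tin): tin=4
After 2 (craft gear): gear=4 tin=1
After 3 (craft mortar): gear=2 mortar=1 tin=1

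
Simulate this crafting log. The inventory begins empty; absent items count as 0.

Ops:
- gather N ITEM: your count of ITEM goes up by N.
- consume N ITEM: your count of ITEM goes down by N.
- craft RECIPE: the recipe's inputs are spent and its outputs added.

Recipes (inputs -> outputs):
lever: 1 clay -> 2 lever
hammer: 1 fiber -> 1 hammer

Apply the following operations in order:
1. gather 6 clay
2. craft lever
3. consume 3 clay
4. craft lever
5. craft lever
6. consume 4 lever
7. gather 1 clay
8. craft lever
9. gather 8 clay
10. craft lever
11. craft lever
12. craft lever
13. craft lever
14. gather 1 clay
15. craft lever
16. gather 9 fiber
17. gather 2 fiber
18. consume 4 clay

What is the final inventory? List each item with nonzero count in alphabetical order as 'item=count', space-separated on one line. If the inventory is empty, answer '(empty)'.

Answer: fiber=11 lever=14

Derivation:
After 1 (gather 6 clay): clay=6
After 2 (craft lever): clay=5 lever=2
After 3 (consume 3 clay): clay=2 lever=2
After 4 (craft lever): clay=1 lever=4
After 5 (craft lever): lever=6
After 6 (consume 4 lever): lever=2
After 7 (gather 1 clay): clay=1 lever=2
After 8 (craft lever): lever=4
After 9 (gather 8 clay): clay=8 lever=4
After 10 (craft lever): clay=7 lever=6
After 11 (craft lever): clay=6 lever=8
After 12 (craft lever): clay=5 lever=10
After 13 (craft lever): clay=4 lever=12
After 14 (gather 1 clay): clay=5 lever=12
After 15 (craft lever): clay=4 lever=14
After 16 (gather 9 fiber): clay=4 fiber=9 lever=14
After 17 (gather 2 fiber): clay=4 fiber=11 lever=14
After 18 (consume 4 clay): fiber=11 lever=14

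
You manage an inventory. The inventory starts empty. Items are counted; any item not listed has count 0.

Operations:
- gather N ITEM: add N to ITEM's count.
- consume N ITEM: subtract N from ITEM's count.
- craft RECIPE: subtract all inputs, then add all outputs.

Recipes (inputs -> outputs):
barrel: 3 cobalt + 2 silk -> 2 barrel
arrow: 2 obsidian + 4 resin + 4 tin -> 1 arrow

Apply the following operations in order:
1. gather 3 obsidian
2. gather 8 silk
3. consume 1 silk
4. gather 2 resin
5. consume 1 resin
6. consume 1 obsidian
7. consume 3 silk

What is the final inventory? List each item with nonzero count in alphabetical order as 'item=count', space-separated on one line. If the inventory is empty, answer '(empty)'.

After 1 (gather 3 obsidian): obsidian=3
After 2 (gather 8 silk): obsidian=3 silk=8
After 3 (consume 1 silk): obsidian=3 silk=7
After 4 (gather 2 resin): obsidian=3 resin=2 silk=7
After 5 (consume 1 resin): obsidian=3 resin=1 silk=7
After 6 (consume 1 obsidian): obsidian=2 resin=1 silk=7
After 7 (consume 3 silk): obsidian=2 resin=1 silk=4

Answer: obsidian=2 resin=1 silk=4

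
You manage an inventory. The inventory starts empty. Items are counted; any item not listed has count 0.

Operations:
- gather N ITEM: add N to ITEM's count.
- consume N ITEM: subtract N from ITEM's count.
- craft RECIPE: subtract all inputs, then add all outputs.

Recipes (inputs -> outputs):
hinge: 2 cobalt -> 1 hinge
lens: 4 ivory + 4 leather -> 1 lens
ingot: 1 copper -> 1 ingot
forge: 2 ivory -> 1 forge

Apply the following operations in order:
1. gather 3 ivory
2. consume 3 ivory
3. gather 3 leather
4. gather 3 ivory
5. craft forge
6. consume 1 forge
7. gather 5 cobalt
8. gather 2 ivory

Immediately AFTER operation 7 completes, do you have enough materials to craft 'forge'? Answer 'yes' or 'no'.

Answer: no

Derivation:
After 1 (gather 3 ivory): ivory=3
After 2 (consume 3 ivory): (empty)
After 3 (gather 3 leather): leather=3
After 4 (gather 3 ivory): ivory=3 leather=3
After 5 (craft forge): forge=1 ivory=1 leather=3
After 6 (consume 1 forge): ivory=1 leather=3
After 7 (gather 5 cobalt): cobalt=5 ivory=1 leather=3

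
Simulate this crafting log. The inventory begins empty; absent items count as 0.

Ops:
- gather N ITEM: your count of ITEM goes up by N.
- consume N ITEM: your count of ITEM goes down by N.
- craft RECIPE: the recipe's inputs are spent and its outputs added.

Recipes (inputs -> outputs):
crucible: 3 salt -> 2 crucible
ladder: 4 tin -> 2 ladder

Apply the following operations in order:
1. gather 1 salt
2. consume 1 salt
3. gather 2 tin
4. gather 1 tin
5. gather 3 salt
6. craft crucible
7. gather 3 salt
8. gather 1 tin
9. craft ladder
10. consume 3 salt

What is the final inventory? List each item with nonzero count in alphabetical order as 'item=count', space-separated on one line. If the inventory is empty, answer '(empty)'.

Answer: crucible=2 ladder=2

Derivation:
After 1 (gather 1 salt): salt=1
After 2 (consume 1 salt): (empty)
After 3 (gather 2 tin): tin=2
After 4 (gather 1 tin): tin=3
After 5 (gather 3 salt): salt=3 tin=3
After 6 (craft crucible): crucible=2 tin=3
After 7 (gather 3 salt): crucible=2 salt=3 tin=3
After 8 (gather 1 tin): crucible=2 salt=3 tin=4
After 9 (craft ladder): crucible=2 ladder=2 salt=3
After 10 (consume 3 salt): crucible=2 ladder=2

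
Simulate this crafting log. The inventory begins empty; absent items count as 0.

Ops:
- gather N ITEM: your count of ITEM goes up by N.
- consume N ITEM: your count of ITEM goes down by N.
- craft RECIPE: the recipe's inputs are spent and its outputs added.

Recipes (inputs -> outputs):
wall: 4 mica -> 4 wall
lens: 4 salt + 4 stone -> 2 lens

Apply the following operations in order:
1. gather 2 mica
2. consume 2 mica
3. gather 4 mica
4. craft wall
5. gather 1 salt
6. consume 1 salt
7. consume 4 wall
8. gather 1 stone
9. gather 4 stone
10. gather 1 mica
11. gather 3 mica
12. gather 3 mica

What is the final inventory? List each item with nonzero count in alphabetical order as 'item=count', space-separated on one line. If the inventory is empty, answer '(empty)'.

After 1 (gather 2 mica): mica=2
After 2 (consume 2 mica): (empty)
After 3 (gather 4 mica): mica=4
After 4 (craft wall): wall=4
After 5 (gather 1 salt): salt=1 wall=4
After 6 (consume 1 salt): wall=4
After 7 (consume 4 wall): (empty)
After 8 (gather 1 stone): stone=1
After 9 (gather 4 stone): stone=5
After 10 (gather 1 mica): mica=1 stone=5
After 11 (gather 3 mica): mica=4 stone=5
After 12 (gather 3 mica): mica=7 stone=5

Answer: mica=7 stone=5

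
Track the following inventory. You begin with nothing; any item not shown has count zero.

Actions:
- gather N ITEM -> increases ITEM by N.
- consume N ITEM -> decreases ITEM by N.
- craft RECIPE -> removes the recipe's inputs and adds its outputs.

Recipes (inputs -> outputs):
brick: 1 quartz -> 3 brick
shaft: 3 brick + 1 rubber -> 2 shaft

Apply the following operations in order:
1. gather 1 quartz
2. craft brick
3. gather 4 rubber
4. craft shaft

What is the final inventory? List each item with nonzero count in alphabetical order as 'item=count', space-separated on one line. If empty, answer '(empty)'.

Answer: rubber=3 shaft=2

Derivation:
After 1 (gather 1 quartz): quartz=1
After 2 (craft brick): brick=3
After 3 (gather 4 rubber): brick=3 rubber=4
After 4 (craft shaft): rubber=3 shaft=2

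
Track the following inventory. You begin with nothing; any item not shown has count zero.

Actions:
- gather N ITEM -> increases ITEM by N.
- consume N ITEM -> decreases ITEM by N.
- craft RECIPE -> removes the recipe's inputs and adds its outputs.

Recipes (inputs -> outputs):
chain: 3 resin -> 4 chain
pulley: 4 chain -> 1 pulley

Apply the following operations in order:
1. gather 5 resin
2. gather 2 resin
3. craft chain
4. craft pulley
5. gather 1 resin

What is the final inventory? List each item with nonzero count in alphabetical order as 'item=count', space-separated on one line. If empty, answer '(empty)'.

After 1 (gather 5 resin): resin=5
After 2 (gather 2 resin): resin=7
After 3 (craft chain): chain=4 resin=4
After 4 (craft pulley): pulley=1 resin=4
After 5 (gather 1 resin): pulley=1 resin=5

Answer: pulley=1 resin=5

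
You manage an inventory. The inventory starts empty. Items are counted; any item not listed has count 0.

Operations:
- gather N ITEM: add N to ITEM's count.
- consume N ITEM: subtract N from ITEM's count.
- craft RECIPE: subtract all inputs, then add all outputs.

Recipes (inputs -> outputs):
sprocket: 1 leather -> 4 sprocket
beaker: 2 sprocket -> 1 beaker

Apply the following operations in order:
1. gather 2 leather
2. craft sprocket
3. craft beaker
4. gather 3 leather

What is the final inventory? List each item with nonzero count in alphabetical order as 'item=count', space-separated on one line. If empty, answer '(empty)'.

Answer: beaker=1 leather=4 sprocket=2

Derivation:
After 1 (gather 2 leather): leather=2
After 2 (craft sprocket): leather=1 sprocket=4
After 3 (craft beaker): beaker=1 leather=1 sprocket=2
After 4 (gather 3 leather): beaker=1 leather=4 sprocket=2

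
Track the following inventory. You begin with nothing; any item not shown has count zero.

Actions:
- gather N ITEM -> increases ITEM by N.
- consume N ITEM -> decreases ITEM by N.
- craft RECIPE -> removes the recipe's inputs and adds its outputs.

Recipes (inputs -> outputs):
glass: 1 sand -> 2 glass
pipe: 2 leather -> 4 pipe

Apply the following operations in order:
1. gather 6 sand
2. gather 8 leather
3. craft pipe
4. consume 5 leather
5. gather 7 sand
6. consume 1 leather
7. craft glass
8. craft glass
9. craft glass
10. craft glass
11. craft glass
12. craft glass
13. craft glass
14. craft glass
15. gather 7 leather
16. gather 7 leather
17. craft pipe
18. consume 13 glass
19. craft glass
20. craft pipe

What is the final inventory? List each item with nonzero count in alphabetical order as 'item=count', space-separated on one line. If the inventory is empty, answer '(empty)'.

After 1 (gather 6 sand): sand=6
After 2 (gather 8 leather): leather=8 sand=6
After 3 (craft pipe): leather=6 pipe=4 sand=6
After 4 (consume 5 leather): leather=1 pipe=4 sand=6
After 5 (gather 7 sand): leather=1 pipe=4 sand=13
After 6 (consume 1 leather): pipe=4 sand=13
After 7 (craft glass): glass=2 pipe=4 sand=12
After 8 (craft glass): glass=4 pipe=4 sand=11
After 9 (craft glass): glass=6 pipe=4 sand=10
After 10 (craft glass): glass=8 pipe=4 sand=9
After 11 (craft glass): glass=10 pipe=4 sand=8
After 12 (craft glass): glass=12 pipe=4 sand=7
After 13 (craft glass): glass=14 pipe=4 sand=6
After 14 (craft glass): glass=16 pipe=4 sand=5
After 15 (gather 7 leather): glass=16 leather=7 pipe=4 sand=5
After 16 (gather 7 leather): glass=16 leather=14 pipe=4 sand=5
After 17 (craft pipe): glass=16 leather=12 pipe=8 sand=5
After 18 (consume 13 glass): glass=3 leather=12 pipe=8 sand=5
After 19 (craft glass): glass=5 leather=12 pipe=8 sand=4
After 20 (craft pipe): glass=5 leather=10 pipe=12 sand=4

Answer: glass=5 leather=10 pipe=12 sand=4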